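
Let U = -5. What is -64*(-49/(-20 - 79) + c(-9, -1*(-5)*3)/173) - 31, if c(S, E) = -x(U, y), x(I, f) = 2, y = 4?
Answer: -1060793/17127 ≈ -61.937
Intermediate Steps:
c(S, E) = -2 (c(S, E) = -1*2 = -2)
-64*(-49/(-20 - 79) + c(-9, -1*(-5)*3)/173) - 31 = -64*(-49/(-20 - 79) - 2/173) - 31 = -64*(-49/(-99) - 2*1/173) - 31 = -64*(-49*(-1/99) - 2/173) - 31 = -64*(49/99 - 2/173) - 31 = -64*8279/17127 - 31 = -529856/17127 - 31 = -1060793/17127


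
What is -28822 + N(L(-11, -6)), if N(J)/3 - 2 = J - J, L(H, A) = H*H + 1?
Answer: -28816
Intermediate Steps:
L(H, A) = 1 + H² (L(H, A) = H² + 1 = 1 + H²)
N(J) = 6 (N(J) = 6 + 3*(J - J) = 6 + 3*0 = 6 + 0 = 6)
-28822 + N(L(-11, -6)) = -28822 + 6 = -28816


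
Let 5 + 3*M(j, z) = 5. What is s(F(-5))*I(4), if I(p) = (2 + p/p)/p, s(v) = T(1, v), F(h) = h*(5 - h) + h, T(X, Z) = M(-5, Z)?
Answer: 0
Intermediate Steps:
M(j, z) = 0 (M(j, z) = -5/3 + (⅓)*5 = -5/3 + 5/3 = 0)
T(X, Z) = 0
F(h) = h + h*(5 - h)
s(v) = 0
I(p) = 3/p (I(p) = (2 + 1)/p = 3/p)
s(F(-5))*I(4) = 0*(3/4) = 0*(3*(¼)) = 0*(¾) = 0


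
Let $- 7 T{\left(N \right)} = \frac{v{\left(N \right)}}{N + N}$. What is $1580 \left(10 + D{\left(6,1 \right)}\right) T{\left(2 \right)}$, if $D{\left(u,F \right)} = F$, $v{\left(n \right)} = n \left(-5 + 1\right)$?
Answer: $\frac{34760}{7} \approx 4965.7$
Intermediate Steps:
$v{\left(n \right)} = - 4 n$ ($v{\left(n \right)} = n \left(-4\right) = - 4 n$)
$T{\left(N \right)} = \frac{2}{7}$ ($T{\left(N \right)} = - \frac{\frac{1}{N + N} \left(- 4 N\right)}{7} = - \frac{\frac{1}{2 N} \left(- 4 N\right)}{7} = \left(- \frac{1}{7}\right) \left(-2\right) = \frac{2}{7}$)
$1580 \left(10 + D{\left(6,1 \right)}\right) T{\left(2 \right)} = 1580 \left(10 + 1\right) \frac{2}{7} = 1580 \cdot 11 \cdot \frac{2}{7} = 1580 \cdot \frac{22}{7} = \frac{34760}{7}$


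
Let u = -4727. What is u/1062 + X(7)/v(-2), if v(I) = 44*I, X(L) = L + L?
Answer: -107711/23364 ≈ -4.6101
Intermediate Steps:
X(L) = 2*L
u/1062 + X(7)/v(-2) = -4727/1062 + (2*7)/((44*(-2))) = -4727*1/1062 + 14/(-88) = -4727/1062 + 14*(-1/88) = -4727/1062 - 7/44 = -107711/23364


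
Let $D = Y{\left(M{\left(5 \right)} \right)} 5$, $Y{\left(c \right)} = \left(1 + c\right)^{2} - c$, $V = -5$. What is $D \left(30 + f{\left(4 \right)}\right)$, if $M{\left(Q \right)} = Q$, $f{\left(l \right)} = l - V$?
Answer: $6045$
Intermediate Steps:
$f{\left(l \right)} = 5 + l$ ($f{\left(l \right)} = l - -5 = l + 5 = 5 + l$)
$D = 155$ ($D = \left(\left(1 + 5\right)^{2} - 5\right) 5 = \left(6^{2} - 5\right) 5 = \left(36 - 5\right) 5 = 31 \cdot 5 = 155$)
$D \left(30 + f{\left(4 \right)}\right) = 155 \left(30 + \left(5 + 4\right)\right) = 155 \left(30 + 9\right) = 155 \cdot 39 = 6045$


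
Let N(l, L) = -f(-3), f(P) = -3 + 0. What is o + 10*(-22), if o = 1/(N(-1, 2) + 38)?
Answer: -9019/41 ≈ -219.98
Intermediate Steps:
f(P) = -3
N(l, L) = 3 (N(l, L) = -1*(-3) = 3)
o = 1/41 (o = 1/(3 + 38) = 1/41 ≈ 0.024390)
o + 10*(-22) = 1/41 + 10*(-22) = 1/41 - 220 = -9019/41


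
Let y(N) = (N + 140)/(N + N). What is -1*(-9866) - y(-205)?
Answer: 808999/82 ≈ 9865.8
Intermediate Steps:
y(N) = (140 + N)/(2*N) (y(N) = (140 + N)/((2*N)) = (140 + N)*(1/(2*N)) = (140 + N)/(2*N))
-1*(-9866) - y(-205) = -1*(-9866) - (140 - 205)/(2*(-205)) = 9866 - (-1)*(-65)/(2*205) = 9866 - 1*13/82 = 9866 - 13/82 = 808999/82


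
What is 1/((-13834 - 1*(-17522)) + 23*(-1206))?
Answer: -1/24050 ≈ -4.1580e-5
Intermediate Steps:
1/((-13834 - 1*(-17522)) + 23*(-1206)) = 1/((-13834 + 17522) - 27738) = 1/(3688 - 27738) = 1/(-24050) = -1/24050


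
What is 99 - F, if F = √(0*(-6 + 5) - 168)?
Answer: 99 - 2*I*√42 ≈ 99.0 - 12.961*I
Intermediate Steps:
F = 2*I*√42 (F = √(0*(-1) - 168) = √(0 - 168) = √(-168) = 2*I*√42 ≈ 12.961*I)
99 - F = 99 - 2*I*√42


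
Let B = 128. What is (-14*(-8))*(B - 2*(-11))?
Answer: 16800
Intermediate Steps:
(-14*(-8))*(B - 2*(-11)) = (-14*(-8))*(128 - 2*(-11)) = 112*(128 + 22) = 112*150 = 16800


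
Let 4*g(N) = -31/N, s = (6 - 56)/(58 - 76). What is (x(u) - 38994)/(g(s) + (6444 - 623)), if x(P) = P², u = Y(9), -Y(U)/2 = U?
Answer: -3867000/581821 ≈ -6.6464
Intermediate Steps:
s = 25/9 (s = -50/(-18) = -50*(-1/18) = 25/9 ≈ 2.7778)
Y(U) = -2*U
u = -18 (u = -2*9 = -18)
g(N) = -31/(4*N) (g(N) = (-31/N)/4 = -31/(4*N))
(x(u) - 38994)/(g(s) + (6444 - 623)) = ((-18)² - 38994)/(-31/(4*25/9) + (6444 - 623)) = (324 - 38994)/(-31/4*9/25 + 5821) = -38670/(-279/100 + 5821) = -38670/581821/100 = -38670*100/581821 = -3867000/581821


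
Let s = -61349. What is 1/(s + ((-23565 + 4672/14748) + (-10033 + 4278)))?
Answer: -3687/334295435 ≈ -1.1029e-5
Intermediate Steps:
1/(s + ((-23565 + 4672/14748) + (-10033 + 4278))) = 1/(-61349 + ((-23565 + 4672/14748) + (-10033 + 4278))) = 1/(-61349 + ((-23565 + 4672*(1/14748)) - 5755)) = 1/(-61349 + ((-23565 + 1168/3687) - 5755)) = 1/(-61349 + (-86882987/3687 - 5755)) = 1/(-61349 - 108101672/3687) = 1/(-334295435/3687) = -3687/334295435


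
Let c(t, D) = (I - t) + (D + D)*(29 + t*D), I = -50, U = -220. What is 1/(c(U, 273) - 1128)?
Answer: -1/32777884 ≈ -3.0508e-8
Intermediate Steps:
c(t, D) = -50 - t + 2*D*(29 + D*t) (c(t, D) = (-50 - t) + (D + D)*(29 + t*D) = (-50 - t) + (2*D)*(29 + D*t) = (-50 - t) + 2*D*(29 + D*t) = -50 - t + 2*D*(29 + D*t))
1/(c(U, 273) - 1128) = 1/((-50 - 1*(-220) + 58*273 + 2*(-220)*273²) - 1128) = 1/((-50 + 220 + 15834 + 2*(-220)*74529) - 1128) = 1/((-50 + 220 + 15834 - 32792760) - 1128) = 1/(-32776756 - 1128) = 1/(-32777884) = -1/32777884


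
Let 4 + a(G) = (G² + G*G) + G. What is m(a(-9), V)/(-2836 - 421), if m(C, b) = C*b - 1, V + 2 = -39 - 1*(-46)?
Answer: -744/3257 ≈ -0.22843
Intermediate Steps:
V = 5 (V = -2 + (-39 - 1*(-46)) = -2 + (-39 + 46) = -2 + 7 = 5)
a(G) = -4 + G + 2*G² (a(G) = -4 + ((G² + G*G) + G) = -4 + ((G² + G²) + G) = -4 + (2*G² + G) = -4 + (G + 2*G²) = -4 + G + 2*G²)
m(C, b) = -1 + C*b
m(a(-9), V)/(-2836 - 421) = (-1 + (-4 - 9 + 2*(-9)²)*5)/(-2836 - 421) = (-1 + (-4 - 9 + 2*81)*5)/(-3257) = (-1 + (-4 - 9 + 162)*5)*(-1/3257) = (-1 + 149*5)*(-1/3257) = (-1 + 745)*(-1/3257) = 744*(-1/3257) = -744/3257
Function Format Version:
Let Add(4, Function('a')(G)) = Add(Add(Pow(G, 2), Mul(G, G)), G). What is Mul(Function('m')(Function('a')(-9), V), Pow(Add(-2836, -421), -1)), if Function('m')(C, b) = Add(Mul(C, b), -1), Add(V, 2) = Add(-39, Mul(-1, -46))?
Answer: Rational(-744, 3257) ≈ -0.22843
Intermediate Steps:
V = 5 (V = Add(-2, Add(-39, Mul(-1, -46))) = Add(-2, Add(-39, 46)) = Add(-2, 7) = 5)
Function('a')(G) = Add(-4, G, Mul(2, Pow(G, 2))) (Function('a')(G) = Add(-4, Add(Add(Pow(G, 2), Mul(G, G)), G)) = Add(-4, Add(Add(Pow(G, 2), Pow(G, 2)), G)) = Add(-4, Add(Mul(2, Pow(G, 2)), G)) = Add(-4, Add(G, Mul(2, Pow(G, 2)))) = Add(-4, G, Mul(2, Pow(G, 2))))
Function('m')(C, b) = Add(-1, Mul(C, b))
Mul(Function('m')(Function('a')(-9), V), Pow(Add(-2836, -421), -1)) = Mul(Add(-1, Mul(Add(-4, -9, Mul(2, Pow(-9, 2))), 5)), Pow(Add(-2836, -421), -1)) = Mul(Add(-1, Mul(Add(-4, -9, Mul(2, 81)), 5)), Pow(-3257, -1)) = Mul(Add(-1, Mul(Add(-4, -9, 162), 5)), Rational(-1, 3257)) = Mul(Add(-1, Mul(149, 5)), Rational(-1, 3257)) = Mul(Add(-1, 745), Rational(-1, 3257)) = Mul(744, Rational(-1, 3257)) = Rational(-744, 3257)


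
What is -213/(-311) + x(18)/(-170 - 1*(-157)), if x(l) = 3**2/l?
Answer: 5227/8086 ≈ 0.64643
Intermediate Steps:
x(l) = 9/l
-213/(-311) + x(18)/(-170 - 1*(-157)) = -213/(-311) + (9/18)/(-170 - 1*(-157)) = -213*(-1/311) + (9*(1/18))/(-170 + 157) = 213/311 + (1/2)/(-13) = 213/311 + (1/2)*(-1/13) = 213/311 - 1/26 = 5227/8086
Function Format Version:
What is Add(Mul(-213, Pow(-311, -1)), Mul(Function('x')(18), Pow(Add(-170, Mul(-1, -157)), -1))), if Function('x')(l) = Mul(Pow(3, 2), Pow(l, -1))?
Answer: Rational(5227, 8086) ≈ 0.64643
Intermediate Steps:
Function('x')(l) = Mul(9, Pow(l, -1))
Add(Mul(-213, Pow(-311, -1)), Mul(Function('x')(18), Pow(Add(-170, Mul(-1, -157)), -1))) = Add(Mul(-213, Pow(-311, -1)), Mul(Mul(9, Pow(18, -1)), Pow(Add(-170, Mul(-1, -157)), -1))) = Add(Mul(-213, Rational(-1, 311)), Mul(Mul(9, Rational(1, 18)), Pow(Add(-170, 157), -1))) = Add(Rational(213, 311), Mul(Rational(1, 2), Pow(-13, -1))) = Add(Rational(213, 311), Mul(Rational(1, 2), Rational(-1, 13))) = Add(Rational(213, 311), Rational(-1, 26)) = Rational(5227, 8086)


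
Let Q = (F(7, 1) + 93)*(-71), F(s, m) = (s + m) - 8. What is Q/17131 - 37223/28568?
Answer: -826301717/489398408 ≈ -1.6884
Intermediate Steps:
F(s, m) = -8 + m + s (F(s, m) = (m + s) - 8 = -8 + m + s)
Q = -6603 (Q = ((-8 + 1 + 7) + 93)*(-71) = (0 + 93)*(-71) = 93*(-71) = -6603)
Q/17131 - 37223/28568 = -6603/17131 - 37223/28568 = -826301717/489398408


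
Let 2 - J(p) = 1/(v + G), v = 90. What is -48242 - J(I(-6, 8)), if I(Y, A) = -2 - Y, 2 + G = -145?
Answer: -2749909/57 ≈ -48244.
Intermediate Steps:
G = -147 (G = -2 - 145 = -147)
J(p) = 115/57 (J(p) = 2 - 1/(90 - 147) = 2 - 1/(-57) = 2 - 1*(-1/57) = 2 + 1/57 = 115/57)
-48242 - J(I(-6, 8)) = -48242 - 1*115/57 = -48242 - 115/57 = -2749909/57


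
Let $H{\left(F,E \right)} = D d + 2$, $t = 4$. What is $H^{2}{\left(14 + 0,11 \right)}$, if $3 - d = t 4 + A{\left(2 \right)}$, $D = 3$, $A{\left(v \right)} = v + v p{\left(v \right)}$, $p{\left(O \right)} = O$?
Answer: $3025$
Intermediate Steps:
$A{\left(v \right)} = v + v^{2}$ ($A{\left(v \right)} = v + v v = v + v^{2}$)
$d = -19$ ($d = 3 - \left(4 \cdot 4 + 2 \left(1 + 2\right)\right) = 3 - \left(16 + 2 \cdot 3\right) = 3 - \left(16 + 6\right) = 3 - 22 = -19$)
$H{\left(F,E \right)} = -55$ ($H{\left(F,E \right)} = 3 \left(-19\right) + 2 = -57 + 2 = -55$)
$H^{2}{\left(14 + 0,11 \right)} = \left(-55\right)^{2} = 3025$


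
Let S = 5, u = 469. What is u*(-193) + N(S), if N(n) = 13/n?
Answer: -452572/5 ≈ -90514.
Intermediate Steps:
u*(-193) + N(S) = 469*(-193) + 13/5 = -90517 + 13*(⅕) = -90517 + 13/5 = -452572/5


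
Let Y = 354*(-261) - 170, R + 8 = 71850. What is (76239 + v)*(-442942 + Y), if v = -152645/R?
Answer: -1466485749554529/35921 ≈ -4.0825e+10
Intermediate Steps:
R = 71842 (R = -8 + 71850 = 71842)
v = -152645/71842 ≈ -2.1247
Y = -92564 (Y = -92394 - 170 = -92564)
(76239 + v)*(-442942 + Y) = (76239 - 152645/71842)*(-442942 - 92564) = (5477009593/71842)*(-535506) = -1466485749554529/35921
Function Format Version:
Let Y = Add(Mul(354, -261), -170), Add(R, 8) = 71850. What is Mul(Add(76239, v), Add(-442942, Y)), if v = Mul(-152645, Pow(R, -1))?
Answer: Rational(-1466485749554529, 35921) ≈ -4.0825e+10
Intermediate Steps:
R = 71842 (R = Add(-8, 71850) = 71842)
v = Rational(-152645, 71842) (v = Mul(-152645, Pow(71842, -1)) = Mul(-152645, Rational(1, 71842)) = Rational(-152645, 71842) ≈ -2.1247)
Y = -92564 (Y = Add(-92394, -170) = -92564)
Mul(Add(76239, v), Add(-442942, Y)) = Mul(Add(76239, Rational(-152645, 71842)), Add(-442942, -92564)) = Mul(Rational(5477009593, 71842), -535506) = Rational(-1466485749554529, 35921)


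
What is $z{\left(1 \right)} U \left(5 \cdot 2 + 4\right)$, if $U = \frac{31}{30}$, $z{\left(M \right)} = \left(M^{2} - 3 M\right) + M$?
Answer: $- \frac{217}{15} \approx -14.467$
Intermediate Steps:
$z{\left(M \right)} = M^{2} - 2 M$
$U = \frac{31}{30}$ ($U = 31 \cdot \frac{1}{30} = \frac{31}{30} \approx 1.0333$)
$z{\left(1 \right)} U \left(5 \cdot 2 + 4\right) = 1 \left(-2 + 1\right) \frac{31}{30} \left(5 \cdot 2 + 4\right) = 1 \left(-1\right) \frac{31}{30} \left(10 + 4\right) = \left(-1\right) \frac{31}{30} \cdot 14 = \left(- \frac{31}{30}\right) 14 = - \frac{217}{15}$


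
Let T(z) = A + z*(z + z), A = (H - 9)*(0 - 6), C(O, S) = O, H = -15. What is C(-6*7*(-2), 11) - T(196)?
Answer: -76892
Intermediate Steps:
A = 144 (A = (-15 - 9)*(0 - 6) = -24*(-6) = 144)
T(z) = 144 + 2*z² (T(z) = 144 + z*(z + z) = 144 + z*(2*z) = 144 + 2*z²)
C(-6*7*(-2), 11) - T(196) = -6*7*(-2) - (144 + 2*196²) = -42*(-2) - (144 + 2*38416) = 84 - (144 + 76832) = 84 - 1*76976 = 84 - 76976 = -76892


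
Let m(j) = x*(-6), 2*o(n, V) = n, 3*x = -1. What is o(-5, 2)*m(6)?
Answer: -5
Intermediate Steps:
x = -⅓ (x = (⅓)*(-1) = -⅓ ≈ -0.33333)
o(n, V) = n/2
m(j) = 2 (m(j) = -⅓*(-6) = 2)
o(-5, 2)*m(6) = ((½)*(-5))*2 = -5/2*2 = -5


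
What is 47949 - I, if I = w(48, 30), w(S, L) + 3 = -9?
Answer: 47961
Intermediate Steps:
w(S, L) = -12 (w(S, L) = -3 - 9 = -12)
I = -12
47949 - I = 47949 - 1*(-12) = 47949 + 12 = 47961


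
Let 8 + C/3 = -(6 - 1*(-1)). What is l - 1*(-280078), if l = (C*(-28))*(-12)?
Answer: 264958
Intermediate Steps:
C = -45 (C = -24 + 3*(-(6 - 1*(-1))) = -24 + 3*(-(6 + 1)) = -24 + 3*(-1*7) = -24 + 3*(-7) = -24 - 21 = -45)
l = -15120 (l = -45*(-28)*(-12) = 1260*(-12) = -15120)
l - 1*(-280078) = -15120 - 1*(-280078) = -15120 + 280078 = 264958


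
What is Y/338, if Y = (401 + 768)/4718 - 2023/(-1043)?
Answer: 219669/33943988 ≈ 0.0064715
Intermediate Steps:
Y = 219669/100426 (Y = 1169*(1/4718) - 2023*(-1/1043) = 167/674 + 289/149 = 219669/100426 ≈ 2.1874)
Y/338 = (219669/100426)/338 = (219669/100426)*(1/338) = 219669/33943988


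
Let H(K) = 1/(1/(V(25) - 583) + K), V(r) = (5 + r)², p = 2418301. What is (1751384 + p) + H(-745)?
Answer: 984729488023/236164 ≈ 4.1697e+6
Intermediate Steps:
H(K) = 1/(1/317 + K) (H(K) = 1/(1/((5 + 25)² - 583) + K) = 1/(1/(30² - 583) + K) = 1/(1/(900 - 583) + K) = 1/(1/317 + K))
(1751384 + p) + H(-745) = (1751384 + 2418301) + 317/(1 + 317*(-745)) = 4169685 + 317/(1 - 236165) = 4169685 + 317/(-236164) = 4169685 + 317*(-1/236164) = 4169685 - 317/236164 = 984729488023/236164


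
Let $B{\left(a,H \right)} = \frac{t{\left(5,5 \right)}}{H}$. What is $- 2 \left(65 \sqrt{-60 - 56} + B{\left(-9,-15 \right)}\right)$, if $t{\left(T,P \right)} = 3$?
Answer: $\frac{2}{5} - 260 i \sqrt{29} \approx 0.4 - 1400.1 i$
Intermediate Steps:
$B{\left(a,H \right)} = \frac{3}{H}$
$- 2 \left(65 \sqrt{-60 - 56} + B{\left(-9,-15 \right)}\right) = - 2 \left(65 \sqrt{-60 - 56} + \frac{3}{-15}\right) = - 2 \left(65 \sqrt{-116} + 3 \left(- \frac{1}{15}\right)\right) = - 2 \left(65 \cdot 2 i \sqrt{29} - \frac{1}{5}\right) = - 2 \left(130 i \sqrt{29} - \frac{1}{5}\right) = - 2 \left(- \frac{1}{5} + 130 i \sqrt{29}\right) = \frac{2}{5} - 260 i \sqrt{29}$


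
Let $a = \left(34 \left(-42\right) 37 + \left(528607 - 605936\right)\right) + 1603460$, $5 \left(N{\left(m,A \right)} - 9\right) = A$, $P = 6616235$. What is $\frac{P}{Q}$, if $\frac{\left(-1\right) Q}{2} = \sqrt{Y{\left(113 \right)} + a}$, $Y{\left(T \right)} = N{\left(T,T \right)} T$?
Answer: $- \frac{6616235 \sqrt{4102405}}{4922886} \approx -2722.1$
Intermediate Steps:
$N{\left(m,A \right)} = 9 + \frac{A}{5}$
$Y{\left(T \right)} = T \left(9 + \frac{T}{5}\right)$ ($Y{\left(T \right)} = \left(9 + \frac{T}{5}\right) T = T \left(9 + \frac{T}{5}\right)$)
$a = 1473295$ ($a = \left(\left(-1428\right) 37 - 77329\right) + 1603460 = \left(-52836 - 77329\right) + 1603460 = -130165 + 1603460 = 1473295$)
$Q = - \frac{6 \sqrt{4102405}}{5}$ ($Q = - 2 \sqrt{\frac{1}{5} \cdot 113 \left(45 + 113\right) + 1473295} = - 2 \sqrt{\frac{1}{5} \cdot 113 \cdot 158 + 1473295} = - 2 \sqrt{\frac{17854}{5} + 1473295} = - 2 \sqrt{\frac{7384329}{5}} = - 2 \frac{3 \sqrt{4102405}}{5} = - \frac{6 \sqrt{4102405}}{5} \approx -2430.5$)
$\frac{P}{Q} = \frac{6616235}{\left(- \frac{6}{5}\right) \sqrt{4102405}} = 6616235 \left(- \frac{\sqrt{4102405}}{4922886}\right) = - \frac{6616235 \sqrt{4102405}}{4922886}$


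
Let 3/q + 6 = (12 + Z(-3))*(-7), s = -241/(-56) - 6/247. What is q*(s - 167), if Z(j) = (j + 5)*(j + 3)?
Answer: 750251/138320 ≈ 5.4240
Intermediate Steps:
Z(j) = (3 + j)*(5 + j) (Z(j) = (5 + j)*(3 + j) = (3 + j)*(5 + j))
s = 59191/13832 (s = -241*(-1/56) - 6*1/247 = 241/56 - 6/247 = 59191/13832 ≈ 4.2793)
q = -1/30 (q = 3/(-6 + (12 + (15 + (-3)² + 8*(-3)))*(-7)) = 3/(-6 + (12 + (15 + 9 - 24))*(-7)) = 3/(-6 + (12 + 0)*(-7)) = 3/(-6 + 12*(-7)) = 3/(-6 - 84) = 3/(-90) = 3*(-1/90) = -1/30 ≈ -0.033333)
q*(s - 167) = -(59191/13832 - 167)/30 = -1/30*(-2250753/13832) = 750251/138320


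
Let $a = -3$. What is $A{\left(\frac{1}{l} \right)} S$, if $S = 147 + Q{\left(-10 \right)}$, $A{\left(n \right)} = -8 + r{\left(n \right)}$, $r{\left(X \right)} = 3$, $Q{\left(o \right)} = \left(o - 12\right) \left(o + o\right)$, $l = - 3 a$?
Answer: $-2935$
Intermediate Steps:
$l = 9$ ($l = \left(-3\right) \left(-3\right) = 9$)
$Q{\left(o \right)} = 2 o \left(-12 + o\right)$ ($Q{\left(o \right)} = \left(-12 + o\right) 2 o = 2 o \left(-12 + o\right)$)
$A{\left(n \right)} = -5$ ($A{\left(n \right)} = -8 + 3 = -5$)
$S = 587$ ($S = 147 + 2 \left(-10\right) \left(-12 - 10\right) = 147 + 2 \left(-10\right) \left(-22\right) = 147 + 440 = 587$)
$A{\left(\frac{1}{l} \right)} S = \left(-5\right) 587 = -2935$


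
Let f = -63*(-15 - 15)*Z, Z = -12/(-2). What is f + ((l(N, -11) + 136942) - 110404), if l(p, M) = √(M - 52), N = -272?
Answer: 37878 + 3*I*√7 ≈ 37878.0 + 7.9373*I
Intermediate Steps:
Z = 6 (Z = -12*(-½) = 6)
l(p, M) = √(-52 + M)
f = 11340 (f = -63*(-15 - 15)*6 = -(-1890)*6 = -63*(-180) = 11340)
f + ((l(N, -11) + 136942) - 110404) = 11340 + ((√(-52 - 11) + 136942) - 110404) = 11340 + ((√(-63) + 136942) - 110404) = 11340 + ((3*I*√7 + 136942) - 110404) = 11340 + ((136942 + 3*I*√7) - 110404) = 11340 + (26538 + 3*I*√7) = 37878 + 3*I*√7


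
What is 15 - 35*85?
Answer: -2960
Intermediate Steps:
15 - 35*85 = 15 - 2975 = -2960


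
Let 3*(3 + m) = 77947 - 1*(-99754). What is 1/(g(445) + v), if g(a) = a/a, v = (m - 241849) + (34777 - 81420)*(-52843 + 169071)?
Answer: -3/16264215664 ≈ -1.8445e-10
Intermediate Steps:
m = 177692/3 (m = -3 + (77947 - 1*(-99754))/3 = -3 + (77947 + 99754)/3 = -3 + (1/3)*177701 = -3 + 177701/3 = 177692/3 ≈ 59231.)
v = -16264215667/3 (v = (177692/3 - 241849) + (34777 - 81420)*(-52843 + 169071) = -547855/3 - 46643*116228 = -547855/3 - 5421222604 = -16264215667/3 ≈ -5.4214e+9)
g(a) = 1
1/(g(445) + v) = 1/(1 - 16264215667/3) = 1/(-16264215664/3) = -3/16264215664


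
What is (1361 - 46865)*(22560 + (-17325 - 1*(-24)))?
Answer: -239305536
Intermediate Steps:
(1361 - 46865)*(22560 + (-17325 - 1*(-24))) = -45504*(22560 + (-17325 + 24)) = -45504*(22560 - 17301) = -45504*5259 = -239305536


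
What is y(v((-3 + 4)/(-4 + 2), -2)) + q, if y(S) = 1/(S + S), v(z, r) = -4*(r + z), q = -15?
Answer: -299/20 ≈ -14.950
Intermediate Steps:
v(z, r) = -4*r - 4*z
y(S) = 1/(2*S)
y(v((-3 + 4)/(-4 + 2), -2)) + q = 1/(2*(-4*(-2) - 4*(-3 + 4)/(-4 + 2))) - 15 = 1/(2*(8 - 4/(-2))) - 15 = 1/(2*(8 - 4*(-1)/2)) - 15 = 1/(2*(8 - 4*(-½))) - 15 = 1/(2*(8 + 2)) - 15 = (½)/10 - 15 = (½)*(⅒) - 15 = 1/20 - 15 = -299/20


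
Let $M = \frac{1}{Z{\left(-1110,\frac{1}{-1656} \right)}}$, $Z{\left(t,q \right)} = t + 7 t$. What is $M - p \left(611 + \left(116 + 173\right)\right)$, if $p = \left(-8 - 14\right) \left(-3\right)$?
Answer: $- \frac{527472001}{8880} \approx -59400.0$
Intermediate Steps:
$p = 66$ ($p = \left(-22\right) \left(-3\right) = 66$)
$Z{\left(t,q \right)} = 8 t$
$M = - \frac{1}{8880}$ ($M = \frac{1}{8 \left(-1110\right)} = \frac{1}{-8880} = - \frac{1}{8880} \approx -0.00011261$)
$M - p \left(611 + \left(116 + 173\right)\right) = - \frac{1}{8880} - 66 \left(611 + \left(116 + 173\right)\right) = - \frac{1}{8880} - 66 \left(611 + 289\right) = - \frac{1}{8880} - 66 \cdot 900 = - \frac{1}{8880} - 59400 = - \frac{527472001}{8880}$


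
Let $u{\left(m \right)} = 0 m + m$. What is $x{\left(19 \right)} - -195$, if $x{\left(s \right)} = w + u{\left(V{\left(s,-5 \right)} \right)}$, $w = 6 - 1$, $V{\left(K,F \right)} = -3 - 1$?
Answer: $196$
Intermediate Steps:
$V{\left(K,F \right)} = -4$
$w = 5$ ($w = 6 - 1 = 5$)
$u{\left(m \right)} = m$ ($u{\left(m \right)} = 0 + m = m$)
$x{\left(s \right)} = 1$ ($x{\left(s \right)} = 5 - 4 = 1$)
$x{\left(19 \right)} - -195 = 1 - -195 = 1 + 195 = 196$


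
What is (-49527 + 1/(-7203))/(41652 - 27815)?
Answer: -356742982/99667911 ≈ -3.5793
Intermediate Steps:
(-49527 + 1/(-7203))/(41652 - 27815) = (-49527 - 1/7203)/13837 = -356742982/7203*1/13837 = -356742982/99667911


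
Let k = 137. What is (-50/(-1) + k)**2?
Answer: 34969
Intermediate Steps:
(-50/(-1) + k)**2 = (-50/(-1) + 137)**2 = (-50*(-1) + 137)**2 = (50 + 137)**2 = 187**2 = 34969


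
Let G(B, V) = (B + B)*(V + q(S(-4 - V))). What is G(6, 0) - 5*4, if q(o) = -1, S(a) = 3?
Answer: -32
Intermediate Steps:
G(B, V) = 2*B*(-1 + V) (G(B, V) = (B + B)*(V - 1) = (2*B)*(-1 + V) = 2*B*(-1 + V))
G(6, 0) - 5*4 = 2*6*(-1 + 0) - 5*4 = 2*6*(-1) - 20 = -12 - 20 = -32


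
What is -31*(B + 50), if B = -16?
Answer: -1054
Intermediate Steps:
-31*(B + 50) = -31*(-16 + 50) = -31*34 = -1054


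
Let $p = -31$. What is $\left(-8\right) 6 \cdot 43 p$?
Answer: $63984$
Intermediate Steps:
$\left(-8\right) 6 \cdot 43 p = \left(-8\right) 6 \cdot 43 \left(-31\right) = \left(-48\right) 43 \left(-31\right) = \left(-2064\right) \left(-31\right) = 63984$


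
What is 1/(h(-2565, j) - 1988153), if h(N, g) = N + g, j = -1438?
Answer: -1/1992156 ≈ -5.0197e-7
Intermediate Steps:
1/(h(-2565, j) - 1988153) = 1/((-2565 - 1438) - 1988153) = 1/(-4003 - 1988153) = 1/(-1992156) = -1/1992156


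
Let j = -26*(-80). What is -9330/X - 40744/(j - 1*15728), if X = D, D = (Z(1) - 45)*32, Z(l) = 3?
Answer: 1896831/191072 ≈ 9.9273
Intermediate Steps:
D = -1344 (D = (3 - 45)*32 = -42*32 = -1344)
X = -1344
j = 2080
-9330/X - 40744/(j - 1*15728) = -9330/(-1344) - 40744/(2080 - 1*15728) = -9330*(-1/1344) - 40744/(2080 - 15728) = 1555/224 - 40744/(-13648) = 1555/224 - 40744*(-1/13648) = 1555/224 + 5093/1706 = 1896831/191072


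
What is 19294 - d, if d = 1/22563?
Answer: 435330521/22563 ≈ 19294.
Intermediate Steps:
d = 1/22563 ≈ 4.4320e-5
19294 - d = 19294 - 1*1/22563 = 19294 - 1/22563 = 435330521/22563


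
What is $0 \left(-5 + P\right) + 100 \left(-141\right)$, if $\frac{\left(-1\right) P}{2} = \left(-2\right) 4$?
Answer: $-14100$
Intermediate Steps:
$P = 16$ ($P = - 2 \left(\left(-2\right) 4\right) = \left(-2\right) \left(-8\right) = 16$)
$0 \left(-5 + P\right) + 100 \left(-141\right) = 0 \left(-5 + 16\right) + 100 \left(-141\right) = 0 \cdot 11 - 14100 = 0 - 14100 = -14100$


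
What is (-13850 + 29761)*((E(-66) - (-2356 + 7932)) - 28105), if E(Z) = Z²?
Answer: -466590075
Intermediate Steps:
(-13850 + 29761)*((E(-66) - (-2356 + 7932)) - 28105) = (-13850 + 29761)*(((-66)² - (-2356 + 7932)) - 28105) = 15911*((4356 - 1*5576) - 28105) = 15911*((4356 - 5576) - 28105) = 15911*(-1220 - 28105) = 15911*(-29325) = -466590075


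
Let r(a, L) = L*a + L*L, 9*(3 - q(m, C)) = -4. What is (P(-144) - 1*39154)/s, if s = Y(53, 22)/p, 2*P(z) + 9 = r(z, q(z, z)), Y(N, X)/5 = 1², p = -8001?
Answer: 2837195494/45 ≈ 6.3049e+7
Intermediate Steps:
Y(N, X) = 5 (Y(N, X) = 5*1² = 5*1 = 5)
q(m, C) = 31/9 (q(m, C) = 3 - ⅑*(-4) = 3 + 4/9 = 31/9)
r(a, L) = L² + L*a (r(a, L) = L*a + L² = L² + L*a)
P(z) = 116/81 + 31*z/18 (P(z) = -9/2 + (31*(31/9 + z)/9)/2 = -9/2 + (961/81 + 31*z/9)/2 = -9/2 + (961/162 + 31*z/18) = 116/81 + 31*z/18)
s = -5/8001 (s = 5/(-8001) = 5*(-1/8001) = -5/8001 ≈ -0.00062492)
(P(-144) - 1*39154)/s = ((116/81 + (31/18)*(-144)) - 1*39154)/(-5/8001) = ((116/81 - 248) - 39154)*(-8001/5) = (-19972/81 - 39154)*(-8001/5) = -3191446/81*(-8001/5) = 2837195494/45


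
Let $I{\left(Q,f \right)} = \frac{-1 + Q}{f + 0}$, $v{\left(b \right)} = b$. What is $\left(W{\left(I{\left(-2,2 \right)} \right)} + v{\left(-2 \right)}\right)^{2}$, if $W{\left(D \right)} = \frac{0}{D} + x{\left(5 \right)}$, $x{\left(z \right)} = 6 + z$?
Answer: $81$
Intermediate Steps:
$I{\left(Q,f \right)} = \frac{-1 + Q}{f}$
$W{\left(D \right)} = 11$ ($W{\left(D \right)} = \frac{0}{D} + \left(6 + 5\right) = 0 + 11 = 11$)
$\left(W{\left(I{\left(-2,2 \right)} \right)} + v{\left(-2 \right)}\right)^{2} = \left(11 - 2\right)^{2} = 9^{2} = 81$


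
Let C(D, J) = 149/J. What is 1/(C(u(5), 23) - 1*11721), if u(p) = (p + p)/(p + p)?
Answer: -23/269434 ≈ -8.5364e-5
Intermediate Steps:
u(p) = 1 (u(p) = (2*p)/((2*p)) = (2*p)*(1/(2*p)) = 1)
1/(C(u(5), 23) - 1*11721) = 1/(149/23 - 1*11721) = 1/(149*(1/23) - 11721) = 1/(149/23 - 11721) = 1/(-269434/23) = -23/269434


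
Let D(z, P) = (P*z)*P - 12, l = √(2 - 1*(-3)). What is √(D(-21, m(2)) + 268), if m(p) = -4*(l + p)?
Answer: 4*√(-173 - 84*√5) ≈ 75.982*I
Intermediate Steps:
l = √5 (l = √(2 + 3) = √5 ≈ 2.2361)
m(p) = -4*p - 4*√5 (m(p) = -4*(√5 + p) = -4*(p + √5) = -4*p - 4*√5)
D(z, P) = -12 + z*P² (D(z, P) = z*P² - 12 = -12 + z*P²)
√(D(-21, m(2)) + 268) = √((-12 - 21*(-4*2 - 4*√5)²) + 268) = √((-12 - 21*(-8 - 4*√5)²) + 268) = √(256 - 21*(-8 - 4*√5)²)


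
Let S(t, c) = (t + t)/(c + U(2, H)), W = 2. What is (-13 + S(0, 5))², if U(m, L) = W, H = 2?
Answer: 169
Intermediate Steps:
U(m, L) = 2
S(t, c) = 2*t/(2 + c) (S(t, c) = (t + t)/(c + 2) = (2*t)/(2 + c) = 2*t/(2 + c))
(-13 + S(0, 5))² = (-13 + 2*0/(2 + 5))² = (-13 + 2*0/7)² = (-13 + 2*0*(⅐))² = (-13 + 0)² = (-13)² = 169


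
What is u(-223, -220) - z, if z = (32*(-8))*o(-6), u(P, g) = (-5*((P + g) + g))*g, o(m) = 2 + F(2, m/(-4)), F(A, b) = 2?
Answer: -728276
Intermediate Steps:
o(m) = 4 (o(m) = 2 + 2 = 4)
u(P, g) = g*(-10*g - 5*P) (u(P, g) = (-5*(P + 2*g))*g = (-10*g - 5*P)*g = g*(-10*g - 5*P))
z = -1024 (z = (32*(-8))*4 = -256*4 = -1024)
u(-223, -220) - z = -5*(-220)*(-223 + 2*(-220)) - 1*(-1024) = -5*(-220)*(-223 - 440) + 1024 = -5*(-220)*(-663) + 1024 = -729300 + 1024 = -728276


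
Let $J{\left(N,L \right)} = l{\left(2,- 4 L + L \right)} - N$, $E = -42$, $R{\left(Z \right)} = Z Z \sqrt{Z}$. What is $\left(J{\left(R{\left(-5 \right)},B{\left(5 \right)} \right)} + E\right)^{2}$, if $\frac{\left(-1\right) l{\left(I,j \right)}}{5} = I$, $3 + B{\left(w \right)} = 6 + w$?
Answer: $-421 + 2600 i \sqrt{5} \approx -421.0 + 5813.8 i$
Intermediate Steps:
$R{\left(Z \right)} = Z^{\frac{5}{2}}$ ($R{\left(Z \right)} = Z^{2} \sqrt{Z} = Z^{\frac{5}{2}}$)
$B{\left(w \right)} = 3 + w$ ($B{\left(w \right)} = -3 + \left(6 + w\right) = 3 + w$)
$l{\left(I,j \right)} = - 5 I$
$J{\left(N,L \right)} = -10 - N$ ($J{\left(N,L \right)} = \left(-5\right) 2 - N = -10 - N$)
$\left(J{\left(R{\left(-5 \right)},B{\left(5 \right)} \right)} + E\right)^{2} = \left(\left(-10 - \left(-5\right)^{\frac{5}{2}}\right) - 42\right)^{2} = \left(\left(-10 - 25 i \sqrt{5}\right) - 42\right)^{2} = \left(-52 - 25 i \sqrt{5}\right)^{2}$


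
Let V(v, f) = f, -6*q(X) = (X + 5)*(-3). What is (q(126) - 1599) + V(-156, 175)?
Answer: -2717/2 ≈ -1358.5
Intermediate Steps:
q(X) = 5/2 + X/2 (q(X) = -(X + 5)*(-3)/6 = -(5 + X)*(-3)/6 = -(-15 - 3*X)/6 = 5/2 + X/2)
(q(126) - 1599) + V(-156, 175) = ((5/2 + (½)*126) - 1599) + 175 = ((5/2 + 63) - 1599) + 175 = (131/2 - 1599) + 175 = -3067/2 + 175 = -2717/2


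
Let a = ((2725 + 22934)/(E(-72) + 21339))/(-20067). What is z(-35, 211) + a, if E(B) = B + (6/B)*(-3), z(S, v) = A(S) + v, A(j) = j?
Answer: 100148637004/569026541 ≈ 176.00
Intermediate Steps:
z(S, v) = S + v
E(B) = B - 18/B
a = -34212/569026541 (a = ((2725 + 22934)/((-72 - 18/(-72)) + 21339))/(-20067) = (25659/((-72 - 18*(-1/72)) + 21339))*(-1/20067) = (25659/((-72 + ¼) + 21339))*(-1/20067) = (25659/(-287/4 + 21339))*(-1/20067) = (25659/(85069/4))*(-1/20067) = (25659*(4/85069))*(-1/20067) = (102636/85069)*(-1/20067) = -34212/569026541 ≈ -6.0124e-5)
z(-35, 211) + a = (-35 + 211) - 34212/569026541 = 176 - 34212/569026541 = 100148637004/569026541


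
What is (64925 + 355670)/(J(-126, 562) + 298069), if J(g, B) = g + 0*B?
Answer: 420595/297943 ≈ 1.4117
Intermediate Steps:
J(g, B) = g (J(g, B) = g + 0 = g)
(64925 + 355670)/(J(-126, 562) + 298069) = (64925 + 355670)/(-126 + 298069) = 420595/297943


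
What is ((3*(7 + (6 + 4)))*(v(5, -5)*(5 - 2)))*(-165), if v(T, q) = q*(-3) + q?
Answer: -252450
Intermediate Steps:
v(T, q) = -2*q (v(T, q) = -3*q + q = -2*q)
((3*(7 + (6 + 4)))*(v(5, -5)*(5 - 2)))*(-165) = ((3*(7 + (6 + 4)))*((-2*(-5))*(5 - 2)))*(-165) = ((3*(7 + 10))*(10*3))*(-165) = ((3*17)*30)*(-165) = (51*30)*(-165) = 1530*(-165) = -252450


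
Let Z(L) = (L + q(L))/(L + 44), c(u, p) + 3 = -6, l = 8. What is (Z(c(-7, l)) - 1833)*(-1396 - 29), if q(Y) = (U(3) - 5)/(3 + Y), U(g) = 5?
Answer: 18286740/7 ≈ 2.6124e+6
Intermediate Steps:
c(u, p) = -9 (c(u, p) = -3 - 6 = -9)
q(Y) = 0 (q(Y) = (5 - 5)/(3 + Y) = 0/(3 + Y) = 0)
Z(L) = L/(44 + L) (Z(L) = (L + 0)/(L + 44) = L/(44 + L))
(Z(c(-7, l)) - 1833)*(-1396 - 29) = (-9/(44 - 9) - 1833)*(-1396 - 29) = (-9/35 - 1833)*(-1425) = -64164/35*(-1425) = 18286740/7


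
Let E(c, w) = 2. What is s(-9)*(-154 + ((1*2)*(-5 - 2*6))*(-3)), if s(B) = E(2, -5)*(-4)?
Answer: 416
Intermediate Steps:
s(B) = -8 (s(B) = 2*(-4) = -8)
s(-9)*(-154 + ((1*2)*(-5 - 2*6))*(-3)) = -8*(-154 + ((1*2)*(-5 - 2*6))*(-3)) = -8*(-154 + (2*(-5 - 12))*(-3)) = -8*(-154 + (2*(-17))*(-3)) = -8*(-154 - 34*(-3)) = -8*(-154 + 102) = -8*(-52) = 416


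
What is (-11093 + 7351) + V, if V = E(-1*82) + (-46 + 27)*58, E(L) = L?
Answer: -4926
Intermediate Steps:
V = -1184 (V = -1*82 + (-46 + 27)*58 = -82 - 19*58 = -82 - 1102 = -1184)
(-11093 + 7351) + V = (-11093 + 7351) - 1184 = -3742 - 1184 = -4926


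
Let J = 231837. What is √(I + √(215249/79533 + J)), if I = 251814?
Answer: √(176983219531494 + 26511*√162944624428690)/26511 ≈ 502.29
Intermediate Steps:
√(I + √(215249/79533 + J)) = √(251814 + √(215249/79533 + 231837)) = √(251814 + √(18438907370/79533)) = √(251814 + √162944624428690/26511)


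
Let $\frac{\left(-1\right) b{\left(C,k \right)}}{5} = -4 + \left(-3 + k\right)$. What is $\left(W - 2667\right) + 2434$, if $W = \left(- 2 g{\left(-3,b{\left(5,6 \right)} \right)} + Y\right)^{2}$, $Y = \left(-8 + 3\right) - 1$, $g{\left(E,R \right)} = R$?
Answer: $23$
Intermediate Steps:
$b{\left(C,k \right)} = 35 - 5 k$ ($b{\left(C,k \right)} = - 5 \left(-4 + \left(-3 + k\right)\right) = - 5 \left(-7 + k\right) = 35 - 5 k$)
$Y = -6$ ($Y = -5 - 1 = -6$)
$W = 256$ ($W = \left(- 2 \left(35 - 30\right) - 6\right)^{2} = \left(\left(-2\right) 5 - 6\right)^{2} = \left(-10 - 6\right)^{2} = \left(-16\right)^{2} = 256$)
$\left(W - 2667\right) + 2434 = \left(256 - 2667\right) + 2434 = -2411 + 2434 = 23$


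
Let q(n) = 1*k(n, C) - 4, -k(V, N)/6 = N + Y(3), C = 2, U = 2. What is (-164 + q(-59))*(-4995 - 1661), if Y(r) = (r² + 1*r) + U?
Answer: 1757184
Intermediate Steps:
Y(r) = 2 + r + r² (Y(r) = (r² + 1*r) + 2 = (r² + r) + 2 = (r + r²) + 2 = 2 + r + r²)
k(V, N) = -84 - 6*N (k(V, N) = -6*(N + (2 + 3 + 3²)) = -6*(N + (2 + 3 + 9)) = -6*(N + 14) = -6*(14 + N) = -84 - 6*N)
q(n) = -100 (q(n) = 1*(-84 - 6*2) - 4 = 1*(-84 - 12) - 4 = 1*(-96) - 4 = -96 - 4 = -100)
(-164 + q(-59))*(-4995 - 1661) = (-164 - 100)*(-4995 - 1661) = -264*(-6656) = 1757184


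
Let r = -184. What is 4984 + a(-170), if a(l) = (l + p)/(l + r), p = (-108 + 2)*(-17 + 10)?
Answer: 881882/177 ≈ 4982.4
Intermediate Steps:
p = 742 (p = -106*(-7) = 742)
a(l) = (742 + l)/(-184 + l) (a(l) = (l + 742)/(l - 184) = (742 + l)/(-184 + l))
4984 + a(-170) = 4984 + (742 - 170)/(-184 - 170) = 4984 + 572/(-354) = 4984 - 1/354*572 = 4984 - 286/177 = 881882/177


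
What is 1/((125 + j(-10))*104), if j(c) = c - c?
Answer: 1/13000 ≈ 7.6923e-5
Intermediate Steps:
j(c) = 0
1/((125 + j(-10))*104) = 1/((125 + 0)*104) = 1/(125*104) = 1/13000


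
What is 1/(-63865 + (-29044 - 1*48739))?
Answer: -1/141648 ≈ -7.0598e-6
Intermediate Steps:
1/(-63865 + (-29044 - 1*48739)) = 1/(-63865 + (-29044 - 48739)) = 1/(-63865 - 77783) = 1/(-141648) = -1/141648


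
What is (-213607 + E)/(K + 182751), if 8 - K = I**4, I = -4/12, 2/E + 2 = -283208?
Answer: -33109099434/28327655435 ≈ -1.1688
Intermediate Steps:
E = -1/141605 (E = 2/(-2 - 283208) = 2/(-283210) = 2*(-1/283210) = -1/141605 ≈ -7.0619e-6)
I = -1/3 (I = -4*1/12 = -1/3 ≈ -0.33333)
K = 647/81 (K = 8 - (-1/3)**4 = 8 - 1*1/81 = 8 - 1/81 = 647/81 ≈ 7.9877)
(-213607 + E)/(K + 182751) = (-213607 - 1/141605)/(647/81 + 182751) = -30247819236/(141605*14803478/81) = -30247819236/141605*81/14803478 = -33109099434/28327655435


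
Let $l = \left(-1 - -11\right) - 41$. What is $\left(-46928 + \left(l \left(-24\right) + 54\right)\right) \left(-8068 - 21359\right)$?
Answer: $1357467510$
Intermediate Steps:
$l = -31$ ($l = \left(-1 + 11\right) - 41 = 10 - 41 = -31$)
$\left(-46928 + \left(l \left(-24\right) + 54\right)\right) \left(-8068 - 21359\right) = \left(-46928 + \left(\left(-31\right) \left(-24\right) + 54\right)\right) \left(-8068 - 21359\right) = \left(-46928 + \left(744 + 54\right)\right) \left(-29427\right) = \left(-46928 + 798\right) \left(-29427\right) = \left(-46130\right) \left(-29427\right) = 1357467510$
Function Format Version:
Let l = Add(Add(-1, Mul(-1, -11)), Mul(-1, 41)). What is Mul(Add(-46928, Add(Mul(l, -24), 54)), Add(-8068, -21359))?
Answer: 1357467510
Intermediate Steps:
l = -31 (l = Add(Add(-1, 11), -41) = Add(10, -41) = -31)
Mul(Add(-46928, Add(Mul(l, -24), 54)), Add(-8068, -21359)) = Mul(Add(-46928, Add(Mul(-31, -24), 54)), Add(-8068, -21359)) = Mul(Add(-46928, Add(744, 54)), -29427) = Mul(Add(-46928, 798), -29427) = Mul(-46130, -29427) = 1357467510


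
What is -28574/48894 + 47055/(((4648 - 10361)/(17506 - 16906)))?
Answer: -23803233539/4816059 ≈ -4942.5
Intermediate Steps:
-28574/48894 + 47055/(((4648 - 10361)/(17506 - 16906))) = -28574*1/48894 + 47055/((-5713/600)) = -14287/24447 + 47055/((-5713*1/600)) = -14287/24447 + 47055/(-5713/600) = -14287/24447 + 47055*(-600/5713) = -14287/24447 - 28233000/5713 = -23803233539/4816059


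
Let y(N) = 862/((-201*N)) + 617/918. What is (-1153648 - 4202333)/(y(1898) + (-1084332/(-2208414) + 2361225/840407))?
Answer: -7438721067407740135383774/5514443652865806077 ≈ -1.3490e+6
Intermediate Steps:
y(N) = 617/918 - 862/(201*N) (y(N) = 862*(-1/(201*N)) + 617*(1/918) = -862/(201*N) + 617/918 = 617/918 - 862/(201*N))
(-1153648 - 4202333)/(y(1898) + (-1084332/(-2208414) + 2361225/840407)) = (-1153648 - 4202333)/((1/61506)*(-263772 + 41339*1898)/1898 + (-1084332/(-2208414) + 2361225/840407)) = -5355981/((1/61506)*(1/1898)*(-263772 + 78461422) + (-1084332*(-1/2208414) + 2361225*(1/840407))) = -5355981/((1/61506)*(1/1898)*78197650 + (180722/368069 + 2361225/840407)) = -5355981/(39098825/58369194 + 1020973758379/309327764083) = -5355981/5514443652865806077/1388862482411296854 = -5355981*1388862482411296854/5514443652865806077 = -7438721067407740135383774/5514443652865806077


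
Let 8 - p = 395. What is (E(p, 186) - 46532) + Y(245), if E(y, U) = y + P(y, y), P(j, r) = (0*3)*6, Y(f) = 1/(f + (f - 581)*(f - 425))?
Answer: -2849156274/60725 ≈ -46919.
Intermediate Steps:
p = -387 (p = 8 - 1*395 = 8 - 395 = -387)
Y(f) = 1/(f + (-581 + f)*(-425 + f))
P(j, r) = 0 (P(j, r) = 0*6 = 0)
E(y, U) = y (E(y, U) = y + 0 = y)
(E(p, 186) - 46532) + Y(245) = (-387 - 46532) + 1/(246925 + 245² - 1005*245) = -46919 + 1/(246925 + 60025 - 246225) = -46919 + 1/60725 = -2849156274/60725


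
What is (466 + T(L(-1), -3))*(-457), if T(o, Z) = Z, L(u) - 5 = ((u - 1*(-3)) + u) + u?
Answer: -211591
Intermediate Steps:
L(u) = 8 + 3*u (L(u) = 5 + (((u - 1*(-3)) + u) + u) = 5 + (((u + 3) + u) + u) = 5 + (((3 + u) + u) + u) = 5 + ((3 + 2*u) + u) = 5 + (3 + 3*u) = 8 + 3*u)
(466 + T(L(-1), -3))*(-457) = (466 - 3)*(-457) = 463*(-457) = -211591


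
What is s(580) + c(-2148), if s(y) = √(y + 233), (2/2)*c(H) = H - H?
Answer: √813 ≈ 28.513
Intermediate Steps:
c(H) = 0 (c(H) = H - H = 0)
s(y) = √(233 + y)
s(580) + c(-2148) = √(233 + 580) + 0 = √813 + 0 = √813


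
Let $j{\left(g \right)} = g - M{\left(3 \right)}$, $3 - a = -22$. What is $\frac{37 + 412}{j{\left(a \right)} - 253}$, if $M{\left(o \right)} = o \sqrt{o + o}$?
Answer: $- \frac{17062}{8655} + \frac{449 \sqrt{6}}{17310} \approx -1.9078$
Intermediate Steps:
$a = 25$ ($a = 3 - -22 = 3 + 22 = 25$)
$M{\left(o \right)} = \sqrt{2} o^{\frac{3}{2}}$ ($M{\left(o \right)} = o \sqrt{2 o} = o \sqrt{2} \sqrt{o} = \sqrt{2} o^{\frac{3}{2}}$)
$j{\left(g \right)} = g - 3 \sqrt{6}$ ($j{\left(g \right)} = g - \sqrt{2} \cdot 3^{\frac{3}{2}} = g - \sqrt{2} \cdot 3 \sqrt{3} = g - 3 \sqrt{6}$)
$\frac{37 + 412}{j{\left(a \right)} - 253} = \frac{37 + 412}{\left(25 - 3 \sqrt{6}\right) - 253} = \frac{449}{-228 - 3 \sqrt{6}}$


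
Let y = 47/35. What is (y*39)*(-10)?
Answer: -3666/7 ≈ -523.71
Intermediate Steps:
y = 47/35 (y = 47*(1/35) = 47/35 ≈ 1.3429)
(y*39)*(-10) = ((47/35)*39)*(-10) = (1833/35)*(-10) = -3666/7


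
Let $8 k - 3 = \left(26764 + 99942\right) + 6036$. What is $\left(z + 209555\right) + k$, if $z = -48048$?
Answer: $\frac{1424801}{8} \approx 1.781 \cdot 10^{5}$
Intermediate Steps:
$k = \frac{132745}{8}$ ($k = \frac{3}{8} + \frac{\left(26764 + 99942\right) + 6036}{8} = \frac{3}{8} + \frac{126706 + 6036}{8} = \frac{3}{8} + \frac{1}{8} \cdot 132742 = \frac{3}{8} + \frac{66371}{4} = \frac{132745}{8} \approx 16593.0$)
$\left(z + 209555\right) + k = \left(-48048 + 209555\right) + \frac{132745}{8} = 161507 + \frac{132745}{8} = \frac{1424801}{8}$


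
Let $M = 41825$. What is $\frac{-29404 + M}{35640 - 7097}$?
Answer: $\frac{12421}{28543} \approx 0.43517$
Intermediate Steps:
$\frac{-29404 + M}{35640 - 7097} = \frac{-29404 + 41825}{35640 - 7097} = \frac{12421}{28543}$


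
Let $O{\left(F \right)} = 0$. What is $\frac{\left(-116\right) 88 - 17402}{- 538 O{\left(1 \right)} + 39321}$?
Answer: $- \frac{27610}{39321} \approx -0.70217$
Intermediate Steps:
$\frac{\left(-116\right) 88 - 17402}{- 538 O{\left(1 \right)} + 39321} = \frac{\left(-116\right) 88 - 17402}{\left(-538\right) 0 + 39321} = \frac{-10208 - 17402}{0 + 39321} = - \frac{27610}{39321}$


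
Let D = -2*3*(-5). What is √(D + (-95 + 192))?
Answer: √127 ≈ 11.269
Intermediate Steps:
D = 30 (D = -6*(-5) = 30)
√(D + (-95 + 192)) = √(30 + (-95 + 192)) = √(30 + 97) = √127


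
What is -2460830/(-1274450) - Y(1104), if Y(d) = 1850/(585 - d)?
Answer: 363490327/66143955 ≈ 5.4954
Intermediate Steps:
-2460830/(-1274450) - Y(1104) = -2460830/(-1274450) - (-1850)/(-585 + 1104) = -2460830*(-1/1274450) - (-1850)/519 = 246083/127445 - (-1850)/519 = 246083/127445 - 1*(-1850/519) = 246083/127445 + 1850/519 = 363490327/66143955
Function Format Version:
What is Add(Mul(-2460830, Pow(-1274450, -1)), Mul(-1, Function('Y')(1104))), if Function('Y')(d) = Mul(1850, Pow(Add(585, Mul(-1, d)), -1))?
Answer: Rational(363490327, 66143955) ≈ 5.4954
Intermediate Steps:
Add(Mul(-2460830, Pow(-1274450, -1)), Mul(-1, Function('Y')(1104))) = Add(Mul(-2460830, Pow(-1274450, -1)), Mul(-1, Mul(-1850, Pow(Add(-585, 1104), -1)))) = Add(Mul(-2460830, Rational(-1, 1274450)), Mul(-1, Mul(-1850, Pow(519, -1)))) = Add(Rational(246083, 127445), Mul(-1, Mul(-1850, Rational(1, 519)))) = Add(Rational(246083, 127445), Mul(-1, Rational(-1850, 519))) = Add(Rational(246083, 127445), Rational(1850, 519)) = Rational(363490327, 66143955)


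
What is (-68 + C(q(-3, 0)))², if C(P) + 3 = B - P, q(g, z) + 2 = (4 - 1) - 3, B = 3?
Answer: 4356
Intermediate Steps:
q(g, z) = -2 (q(g, z) = -2 + ((4 - 1) - 3) = -2 + (3 - 3) = -2 + 0 = -2)
C(P) = -P (C(P) = -3 + (3 - P) = -P)
(-68 + C(q(-3, 0)))² = (-68 - 1*(-2))² = (-68 + 2)² = (-66)² = 4356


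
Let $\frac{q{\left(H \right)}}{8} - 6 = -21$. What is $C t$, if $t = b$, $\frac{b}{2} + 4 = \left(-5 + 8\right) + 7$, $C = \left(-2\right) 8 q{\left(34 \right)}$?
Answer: $23040$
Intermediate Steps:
$q{\left(H \right)} = -120$ ($q{\left(H \right)} = 48 + 8 \left(-21\right) = 48 - 168 = -120$)
$C = 1920$ ($C = \left(-2\right) 8 \left(-120\right) = \left(-16\right) \left(-120\right) = 1920$)
$b = 12$ ($b = -8 + 2 \left(\left(-5 + 8\right) + 7\right) = -8 + 2 \left(3 + 7\right) = -8 + 2 \cdot 10 = -8 + 20 = 12$)
$t = 12$
$C t = 1920 \cdot 12 = 23040$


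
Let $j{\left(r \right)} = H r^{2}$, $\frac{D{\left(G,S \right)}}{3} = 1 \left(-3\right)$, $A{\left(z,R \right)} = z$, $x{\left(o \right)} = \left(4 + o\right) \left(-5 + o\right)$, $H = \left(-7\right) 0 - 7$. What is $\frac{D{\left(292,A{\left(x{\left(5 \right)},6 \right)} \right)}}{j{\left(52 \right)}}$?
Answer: $\frac{9}{18928} \approx 0.00047549$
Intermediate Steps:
$H = -7$ ($H = 0 - 7 = -7$)
$x{\left(o \right)} = \left(-5 + o\right) \left(4 + o\right)$
$D{\left(G,S \right)} = -9$ ($D{\left(G,S \right)} = 3 \cdot 1 \left(-3\right) = 3 \left(-3\right) = -9$)
$j{\left(r \right)} = - 7 r^{2}$
$\frac{D{\left(292,A{\left(x{\left(5 \right)},6 \right)} \right)}}{j{\left(52 \right)}} = - \frac{9}{\left(-7\right) 52^{2}} = - \frac{9}{\left(-7\right) 2704} = - \frac{9}{-18928} = \left(-9\right) \left(- \frac{1}{18928}\right) = \frac{9}{18928}$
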